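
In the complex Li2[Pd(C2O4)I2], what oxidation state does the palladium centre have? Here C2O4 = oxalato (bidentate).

+2

2 lithium outside the brackets (+1 each) → the complex ion is 2−.
Ligand charges: 2×I = -2; 1×C2O4 = -2; sum -4.
Pd + (-4) = 2− ⇒ Pd is +2.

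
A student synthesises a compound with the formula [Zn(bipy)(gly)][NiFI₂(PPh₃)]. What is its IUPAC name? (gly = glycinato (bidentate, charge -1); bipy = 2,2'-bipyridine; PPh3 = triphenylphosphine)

Both ions are complex: the cation is named first with the plain metal name, the anion second with the -ate form; each ion's ligands are alphabetised independently.
Zinc is always +2 in its complexes; the cation's ligand charges sum to -1, so the complex cation is 1+.
A 1:1 salt means the anion carries the equal and opposite charge, 1−.
Anion: ligand charges sum to -3; for the ion to be 1−, Ni = +2.

(2,2'-bipyridine)(glycinato)zinc(II) fluorodiiodo(triphenylphosphine)nickelate(II)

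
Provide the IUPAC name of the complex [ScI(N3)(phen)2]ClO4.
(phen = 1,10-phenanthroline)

The 1 perchlorate counter-ion carries a total charge of -1, so each complex ion is 1+.
Ligand charges: 1×iodo (-1 each), 1×azido (-1 each), 2×1,10-phenanthroline (neutral); total -2. So Sc + (-2) = 1+, giving Sc = +3.
Ligands are named alphabetically: azido before iodo before phenanthroline.

azidoiodobis(1,10-phenanthroline)scandium(III) perchlorate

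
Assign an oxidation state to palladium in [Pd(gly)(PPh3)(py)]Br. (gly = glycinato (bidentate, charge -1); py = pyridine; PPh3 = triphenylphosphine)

+2

1 bromide outside the brackets (-1 each) → the complex ion is 1+.
Ligand charges: 1×gly = -1; 1×py neutral; 1×PPh3 neutral; sum -1.
Pd + (-1) = 1+ ⇒ Pd is +2.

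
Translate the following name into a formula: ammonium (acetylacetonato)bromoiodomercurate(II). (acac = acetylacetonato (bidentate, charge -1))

NH4[Hg(acac)BrI]

Ligands: 1 acetylacetonato (acac, -1), 1 iodo (I, -1), 1 bromo (Br, -1). Ligand charge sum = -3.
With Hg in oxidation state +2, the complex ion is [Hg...]^1−.
Charge balance with ammonium (+1) requires 1 complex ion per 1 ammonium.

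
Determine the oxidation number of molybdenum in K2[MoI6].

+4

2 potassium outside the brackets (+1 each) → the complex ion is 2−.
Ligand charges: 6×I = -6; sum -6.
Mo + (-6) = 2− ⇒ Mo is +4.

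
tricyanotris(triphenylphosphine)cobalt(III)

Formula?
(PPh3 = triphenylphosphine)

[Co(CN)3(PPh3)3]

Ligands: 3 triphenylphosphine (PPh3, neutral), 3 cyano (CN, -1). Ligand charge sum = -3.
With Co in oxidation state +3, the complex ion is [Co...].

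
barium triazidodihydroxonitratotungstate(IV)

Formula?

Ligands: 1 nitrato (NO3, -1), 2 hydroxo (OH, -1), 3 azido (N3, -1). Ligand charge sum = -6.
With W in oxidation state +4, the complex ion is [W...]^2−.
Charge balance with barium (+2) requires 1 complex ion per 1 barium.

Ba[W(N3)3(NO3)(OH)2]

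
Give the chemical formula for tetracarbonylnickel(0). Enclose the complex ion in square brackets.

[Ni(CO)4]

Ligands: 4 carbonyl (CO, neutral). Ligand charge sum = 0.
With Ni in oxidation state 0, the complex ion is [Ni...].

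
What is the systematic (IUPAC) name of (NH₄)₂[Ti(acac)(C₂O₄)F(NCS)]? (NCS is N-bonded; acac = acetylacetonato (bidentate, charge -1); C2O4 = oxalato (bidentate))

ammonium (acetylacetonato)fluoroisothiocyanatooxalatotitanate(III)

The 2 ammonium counter-ions carry a total charge of +2, so each complex ion is 2−.
Ligand charges: 1×isothiocyanato (-1 each), 1×fluoro (-1 each), 1×acetylacetonato (-1 each), 1×oxalato (-2 each); total -5. So Ti + (-5) = 2−, giving Ti = +3.
Ligands are named alphabetically: acetylacetonato before fluoro before isothiocyanato before oxalato.
The complex ion is anionic, so titanium takes the -ate form titanate(III).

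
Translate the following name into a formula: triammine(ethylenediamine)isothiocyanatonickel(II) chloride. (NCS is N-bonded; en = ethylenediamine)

[Ni(en)(NCS)(NH3)3]Cl

Ligands: 3 ammine (NH3, neutral), 1 isothiocyanato (NCS, -1), 1 ethylenediamine (en, neutral). Ligand charge sum = -1.
Charge balance with chloride (-1) requires 1 complex ion per 1 chloride.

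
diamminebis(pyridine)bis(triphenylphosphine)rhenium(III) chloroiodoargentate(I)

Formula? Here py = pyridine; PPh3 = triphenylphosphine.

[Re(NH3)2(PPh3)2(py)2][AgClI]3

Cation [Re…]: ligand charges 0, Re(III) ⇒ ion charge 3+.
Anion [Ag…]: ligand charges -2, Ag(I) ⇒ ion charge 1−.
One 3+ cation requires 3 of the 1− anion.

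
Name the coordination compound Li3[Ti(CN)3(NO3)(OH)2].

The 3 lithium counter-ions carry a total charge of +3, so each complex ion is 3−.
Ligand charges: 3×cyano (-1 each), 2×hydroxo (-1 each), 1×nitrato (-1 each); total -6. So Ti + (-6) = 3−, giving Ti = +3.
Ligands are named alphabetically: cyano before hydroxo before nitrato.
The complex ion is anionic, so titanium takes the -ate form titanate(III).

lithium tricyanodihydroxonitratotitanate(III)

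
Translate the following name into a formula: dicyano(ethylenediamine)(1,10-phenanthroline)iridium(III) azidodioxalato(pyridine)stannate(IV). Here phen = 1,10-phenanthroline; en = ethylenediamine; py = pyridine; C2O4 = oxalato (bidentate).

[Ir(CN)2(en)(phen)][Sn(C2O4)2(N3)(py)]

Cation [Ir…]: ligand charges -2, Ir(III) ⇒ ion charge 1+.
Anion [Sn…]: ligand charges -5, Sn(IV) ⇒ ion charge 1−.
One 1+ cation balances one 1− anion.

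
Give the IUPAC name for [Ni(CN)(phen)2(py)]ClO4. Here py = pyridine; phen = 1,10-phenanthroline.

The 1 perchlorate counter-ion carries a total charge of -1, so each complex ion is 1+.
Ligand charges: 1×pyridine (neutral), 1×cyano (-1 each), 2×1,10-phenanthroline (neutral); total -1. So Ni + (-1) = 1+, giving Ni = +2.
Ligands are named alphabetically: cyano before phenanthroline before pyridine.

cyanobis(1,10-phenanthroline)(pyridine)nickel(II) perchlorate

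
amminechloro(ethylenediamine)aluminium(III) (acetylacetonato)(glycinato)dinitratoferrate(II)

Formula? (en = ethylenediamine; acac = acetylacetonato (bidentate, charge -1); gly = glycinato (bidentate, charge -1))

Cation [Al…]: ligand charges -1, Al(III) ⇒ ion charge 2+.
Anion [Fe…]: ligand charges -4, Fe(II) ⇒ ion charge 2−.
One 2+ cation balances one 2− anion.

[AlCl(en)(NH3)][Fe(acac)(gly)(NO3)2]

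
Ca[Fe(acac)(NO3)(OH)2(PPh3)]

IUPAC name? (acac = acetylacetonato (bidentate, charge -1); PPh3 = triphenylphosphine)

The 1 calcium counter-ion carries a total charge of +2, so each complex ion is 2−.
Ligand charges: 1×nitrato (-1 each), 1×acetylacetonato (-1 each), 2×hydroxo (-1 each), 1×triphenylphosphine (neutral); total -4. So Fe + (-4) = 2−, giving Fe = +2.
Ligands are named alphabetically: acetylacetonato before hydroxo before nitrato before triphenylphosphine.
The complex ion is anionic, so iron takes the -ate form ferrate(II).

calcium (acetylacetonato)dihydroxonitrato(triphenylphosphine)ferrate(II)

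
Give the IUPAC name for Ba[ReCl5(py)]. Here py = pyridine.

The 1 barium counter-ion carries a total charge of +2, so each complex ion is 2−.
Ligand charges: 5×chloro (-1 each), 1×pyridine (neutral); total -5. So Re + (-5) = 2−, giving Re = +3.
Ligands are named alphabetically: chloro before pyridine.
The complex ion is anionic, so rhenium takes the -ate form rhenate(III).

barium pentachloro(pyridine)rhenate(III)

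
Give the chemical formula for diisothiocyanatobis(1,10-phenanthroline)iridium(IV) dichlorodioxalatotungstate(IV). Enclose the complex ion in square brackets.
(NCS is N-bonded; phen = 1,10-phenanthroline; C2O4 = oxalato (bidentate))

Cation [Ir…]: ligand charges -2, Ir(IV) ⇒ ion charge 2+.
Anion [W…]: ligand charges -6, W(IV) ⇒ ion charge 2−.
One 2+ cation balances one 2− anion.

[Ir(NCS)2(phen)2][W(C2O4)2Cl2]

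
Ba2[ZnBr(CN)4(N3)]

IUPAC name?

barium azidobromotetracyanozincate(II)

The 2 barium counter-ions carry a total charge of +4, so each complex ion is 4−.
Ligand charges: 4×cyano (-1 each), 1×bromo (-1 each), 1×azido (-1 each); total -6. So Zn + (-6) = 4−, giving Zn = +2.
The complex ion is anionic, so zinc takes the -ate form zincate(II).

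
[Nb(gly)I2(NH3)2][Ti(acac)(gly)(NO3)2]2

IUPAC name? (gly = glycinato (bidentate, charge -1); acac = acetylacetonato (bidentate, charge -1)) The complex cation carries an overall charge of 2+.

diammine(glycinato)diiodoniobium(V) (acetylacetonato)(glycinato)dinitratotitanate(III)

The complex cation is given as 2+; its ligand charges sum to -3, so Nb = +5.
With 2 anions per cation, each anion must be 2/2 = 1−.
Anion: ligand charges sum to -4; for the ion to be 1−, Ti = +3.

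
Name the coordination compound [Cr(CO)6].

hexacarbonylchromium(0)

There is no counter-ion, so the complex is neutral overall.
Ligand charges: 6×carbonyl (neutral); total 0. So Cr + (0) = 0, giving Cr = 0.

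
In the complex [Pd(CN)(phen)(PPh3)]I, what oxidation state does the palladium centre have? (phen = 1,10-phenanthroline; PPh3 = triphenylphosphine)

1 iodide outside the brackets (-1 each) → the complex ion is 1+.
Ligand charges: 1×phen neutral; 1×PPh3 neutral; 1×CN = -1; sum -1.
Pd + (-1) = 1+ ⇒ Pd is +2.

+2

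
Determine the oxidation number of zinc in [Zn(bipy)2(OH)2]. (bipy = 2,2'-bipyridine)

+2

No counter-ion: the bracketed complex is neutral.
Ligand charges: 2×OH = -2; 2×bipy neutral; sum -2.
Zn + (-2) = 0 ⇒ Zn is +2.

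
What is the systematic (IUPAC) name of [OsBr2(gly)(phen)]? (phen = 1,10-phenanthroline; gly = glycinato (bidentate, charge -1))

There is no counter-ion, so the complex is neutral overall.
Ligand charges: 2×bromo (-1 each), 1×1,10-phenanthroline (neutral), 1×glycinato (-1 each); total -3. So Os + (-3) = 0, giving Os = +3.
Ligands are named alphabetically: bromo before glycinato before phenanthroline.

dibromo(glycinato)(1,10-phenanthroline)osmium(III)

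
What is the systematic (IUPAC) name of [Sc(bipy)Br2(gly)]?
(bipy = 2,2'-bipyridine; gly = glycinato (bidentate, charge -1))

(2,2'-bipyridine)dibromo(glycinato)scandium(III)

There is no counter-ion, so the complex is neutral overall.
Ligand charges: 1×2,2'-bipyridine (neutral), 2×bromo (-1 each), 1×glycinato (-1 each); total -3. So Sc + (-3) = 0, giving Sc = +3.
Ligands are named alphabetically: bipyridine before bromo before glycinato.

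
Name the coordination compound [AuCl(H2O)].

There is no counter-ion, so the complex is neutral overall.
Ligand charges: 1×chloro (-1 each), 1×aqua (neutral); total -1. So Au + (-1) = 0, giving Au = +1.
Ligands are named alphabetically: aqua before chloro.

aquachlorogold(I)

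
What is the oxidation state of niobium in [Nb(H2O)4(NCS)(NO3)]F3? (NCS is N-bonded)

3 fluoride outside the brackets (-1 each) → the complex ion is 3+.
Ligand charges: 4×H2O neutral; 1×NO3 = -1; 1×NCS = -1; sum -2.
Nb + (-2) = 3+ ⇒ Nb is +5.

+5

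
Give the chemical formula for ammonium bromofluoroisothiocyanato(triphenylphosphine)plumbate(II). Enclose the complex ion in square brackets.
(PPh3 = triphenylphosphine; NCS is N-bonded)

Ligands: 1 triphenylphosphine (PPh3, neutral), 1 isothiocyanato (NCS, -1), 1 bromo (Br, -1), 1 fluoro (F, -1). Ligand charge sum = -3.
Charge balance with ammonium (+1) requires 1 complex ion per 1 ammonium.

NH4[PbBrF(NCS)(PPh3)]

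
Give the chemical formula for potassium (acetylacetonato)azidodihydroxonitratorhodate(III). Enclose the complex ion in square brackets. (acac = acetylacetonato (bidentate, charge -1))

Ligands: 1 acetylacetonato (acac, -1), 1 azido (N3, -1), 2 hydroxo (OH, -1), 1 nitrato (NO3, -1). Ligand charge sum = -5.
With Rh in oxidation state +3, the complex ion is [Rh...]^2−.
Charge balance with potassium (+1) requires 1 complex ion per 2 potassium.

K2[Rh(acac)(N3)(NO3)(OH)2]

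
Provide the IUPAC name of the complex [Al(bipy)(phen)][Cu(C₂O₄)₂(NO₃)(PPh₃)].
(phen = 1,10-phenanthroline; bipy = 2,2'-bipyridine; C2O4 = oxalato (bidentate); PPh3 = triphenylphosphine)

(2,2'-bipyridine)(1,10-phenanthroline)aluminium(III) nitratodioxalato(triphenylphosphine)cuprate(II)

Both ions are complex: the cation is named first with the plain metal name, the anion second with the -ate form; each ion's ligands are alphabetised independently.
Aluminium is always +3 in its complexes; the cation's ligand charges sum to 0, so the complex cation is 3+.
A 1:1 salt means the anion carries the equal and opposite charge, 3−.
Anion: ligand charges sum to -5; for the ion to be 3−, Cu = +2.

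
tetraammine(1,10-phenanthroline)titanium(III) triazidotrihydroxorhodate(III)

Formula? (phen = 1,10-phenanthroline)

Cation [Ti…]: ligand charges 0, Ti(III) ⇒ ion charge 3+.
Anion [Rh…]: ligand charges -6, Rh(III) ⇒ ion charge 3−.
One 3+ cation balances one 3− anion.

[Ti(NH3)4(phen)][Rh(N3)3(OH)3]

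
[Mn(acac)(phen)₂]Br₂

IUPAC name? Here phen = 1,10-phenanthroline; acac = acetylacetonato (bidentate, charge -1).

The 2 bromide counter-ions carry a total charge of -2, so each complex ion is 2+.
Ligand charges: 2×1,10-phenanthroline (neutral), 1×acetylacetonato (-1 each); total -1. So Mn + (-1) = 2+, giving Mn = +3.
Ligands are named alphabetically: acetylacetonato before phenanthroline.

(acetylacetonato)bis(1,10-phenanthroline)manganese(III) bromide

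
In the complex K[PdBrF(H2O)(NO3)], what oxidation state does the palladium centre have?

1 potassium outside the brackets (+1 each) → the complex ion is 1−.
Ligand charges: 1×NO3 = -1; 1×F = -1; 1×H2O neutral; 1×Br = -1; sum -3.
Pd + (-3) = 1− ⇒ Pd is +2.

+2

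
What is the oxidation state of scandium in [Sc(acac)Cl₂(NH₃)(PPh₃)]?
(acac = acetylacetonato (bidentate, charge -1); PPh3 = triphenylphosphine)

No counter-ion: the bracketed complex is neutral.
Ligand charges: 1×acac = -1; 2×Cl = -2; 1×PPh3 neutral; 1×NH3 neutral; sum -3.
Sc + (-3) = 0 ⇒ Sc is +3.

+3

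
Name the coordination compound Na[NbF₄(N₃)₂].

sodium diazidotetrafluoroniobate(V)

The 1 sodium counter-ion carries a total charge of +1, so each complex ion is 1−.
Ligand charges: 4×fluoro (-1 each), 2×azido (-1 each); total -6. So Nb + (-6) = 1−, giving Nb = +5.
Ligands are named alphabetically: azido before fluoro.
The complex ion is anionic, so niobium takes the -ate form niobate(V).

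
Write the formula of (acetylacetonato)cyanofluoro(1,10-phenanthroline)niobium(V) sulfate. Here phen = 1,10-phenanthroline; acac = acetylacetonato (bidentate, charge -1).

Ligands: 1 cyano (CN, -1), 1 1,10-phenanthroline (phen, neutral), 1 acetylacetonato (acac, -1), 1 fluoro (F, -1). Ligand charge sum = -3.
Charge balance with sulfate (-2) requires 1 complex ion per 1 sulfate.

[Nb(acac)(CN)F(phen)]SO4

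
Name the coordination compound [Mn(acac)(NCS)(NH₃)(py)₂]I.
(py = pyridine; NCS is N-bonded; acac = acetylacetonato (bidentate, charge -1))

(acetylacetonato)ammineisothiocyanatobis(pyridine)manganese(III) iodide

The 1 iodide counter-ion carries a total charge of -1, so each complex ion is 1+.
Ligand charges: 2×pyridine (neutral), 1×ammine (neutral), 1×isothiocyanato (-1 each), 1×acetylacetonato (-1 each); total -2. So Mn + (-2) = 1+, giving Mn = +3.
Ligands are named alphabetically: acetylacetonato before ammine before isothiocyanato before pyridine.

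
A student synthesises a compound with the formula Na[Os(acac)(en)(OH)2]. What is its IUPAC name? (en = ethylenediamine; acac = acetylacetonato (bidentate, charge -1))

The 1 sodium counter-ion carries a total charge of +1, so each complex ion is 1−.
Ligand charges: 2×hydroxo (-1 each), 1×ethylenediamine (neutral), 1×acetylacetonato (-1 each); total -3. So Os + (-3) = 1−, giving Os = +2.
Ligands are named alphabetically: acetylacetonato before ethylenediamine before hydroxo.
The complex ion is anionic, so osmium takes the -ate form osmate(II).

sodium (acetylacetonato)(ethylenediamine)dihydroxoosmate(II)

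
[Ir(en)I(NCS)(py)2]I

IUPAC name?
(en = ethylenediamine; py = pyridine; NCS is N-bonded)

The 1 iodide counter-ion carries a total charge of -1, so each complex ion is 1+.
Ligand charges: 1×iodo (-1 each), 1×ethylenediamine (neutral), 2×pyridine (neutral), 1×isothiocyanato (-1 each); total -2. So Ir + (-2) = 1+, giving Ir = +3.
Ligands are named alphabetically: ethylenediamine before iodo before isothiocyanato before pyridine.

(ethylenediamine)iodoisothiocyanatobis(pyridine)iridium(III) iodide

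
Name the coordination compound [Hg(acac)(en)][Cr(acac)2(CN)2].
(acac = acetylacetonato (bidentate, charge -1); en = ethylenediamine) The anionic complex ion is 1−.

(acetylacetonato)(ethylenediamine)mercury(II) bis(acetylacetonato)dicyanochromate(III)

Both ions are complex: the cation is named first with the plain metal name, the anion second with the -ate form; each ion's ligands are alphabetised independently.
The complex anion is given as 1−; its ligand charges sum to -4, so Cr = +3.
A 1:1 salt means the cation carries the equal and opposite charge, 1+.
Cation: ligand charges sum to -1; for the ion to be 1+, Hg = +2.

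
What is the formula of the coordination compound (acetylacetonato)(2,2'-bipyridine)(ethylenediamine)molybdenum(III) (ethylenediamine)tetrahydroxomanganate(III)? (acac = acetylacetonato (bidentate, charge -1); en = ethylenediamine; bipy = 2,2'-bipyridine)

Cation [Mo…]: ligand charges -1, Mo(III) ⇒ ion charge 2+.
Anion [Mn…]: ligand charges -4, Mn(III) ⇒ ion charge 1−.
One 2+ cation requires 2 of the 1− anion.

[Mo(acac)(bipy)(en)][Mn(en)(OH)4]2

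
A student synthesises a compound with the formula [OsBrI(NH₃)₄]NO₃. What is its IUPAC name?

tetraamminebromoiodoosmium(III) nitrate

The 1 nitrate counter-ion carries a total charge of -1, so each complex ion is 1+.
Ligand charges: 1×iodo (-1 each), 4×ammine (neutral), 1×bromo (-1 each); total -2. So Os + (-2) = 1+, giving Os = +3.
Ligands are named alphabetically: ammine before bromo before iodo.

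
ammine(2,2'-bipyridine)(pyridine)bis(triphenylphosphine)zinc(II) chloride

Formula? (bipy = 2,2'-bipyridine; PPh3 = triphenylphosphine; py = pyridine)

[Zn(bipy)(NH3)(PPh3)2(py)]Cl2

Ligands: 1 ammine (NH3, neutral), 1 2,2'-bipyridine (bipy, neutral), 2 triphenylphosphine (PPh3, neutral), 1 pyridine (py, neutral). Ligand charge sum = 0.
With Zn in oxidation state +2, the complex ion is [Zn...]^2+.
Charge balance with chloride (-1) requires 1 complex ion per 2 chloride.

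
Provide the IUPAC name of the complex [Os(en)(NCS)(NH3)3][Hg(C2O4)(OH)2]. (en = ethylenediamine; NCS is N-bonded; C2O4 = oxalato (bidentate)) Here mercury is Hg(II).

Hg is given as +2; the anion's ligand charges sum to -4, so the complex anion is 2−.
A 1:1 salt means the cation carries the equal and opposite charge, 2+.
Cation: ligand charges sum to -1; for the ion to be 2+, Os = +3.

triammine(ethylenediamine)isothiocyanatoosmium(III) dihydroxooxalatomercurate(II)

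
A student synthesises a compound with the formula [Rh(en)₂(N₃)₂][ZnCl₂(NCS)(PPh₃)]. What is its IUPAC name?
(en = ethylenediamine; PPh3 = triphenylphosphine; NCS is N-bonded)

Zinc is always +2 in its complexes; the anion's ligand charges sum to -3, so the complex anion is 1−.
A 1:1 salt means the cation carries the equal and opposite charge, 1+.
Cation: ligand charges sum to -2; for the ion to be 1+, Rh = +3.

diazidobis(ethylenediamine)rhodium(III) dichloroisothiocyanato(triphenylphosphine)zincate(II)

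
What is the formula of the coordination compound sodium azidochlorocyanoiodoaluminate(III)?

Ligands: 1 azido (N3, -1), 1 chloro (Cl, -1), 1 iodo (I, -1), 1 cyano (CN, -1). Ligand charge sum = -4.
With Al in oxidation state +3, the complex ion is [Al...]^1−.
Charge balance with sodium (+1) requires 1 complex ion per 1 sodium.

Na[AlCl(CN)I(N3)]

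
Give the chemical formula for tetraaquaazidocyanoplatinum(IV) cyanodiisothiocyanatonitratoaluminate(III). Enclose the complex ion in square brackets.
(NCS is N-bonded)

[Pt(CN)(H2O)4(N3)][Al(CN)(NCS)2(NO3)]2

Cation [Pt…]: ligand charges -2, Pt(IV) ⇒ ion charge 2+.
Anion [Al…]: ligand charges -4, Al(III) ⇒ ion charge 1−.
One 2+ cation requires 2 of the 1− anion.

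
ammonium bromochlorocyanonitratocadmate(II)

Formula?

(NH4)2[CdBrCl(CN)(NO3)]

Ligands: 1 nitrato (NO3, -1), 1 bromo (Br, -1), 1 cyano (CN, -1), 1 chloro (Cl, -1). Ligand charge sum = -4.
With Cd in oxidation state +2, the complex ion is [Cd...]^2−.
Charge balance with ammonium (+1) requires 1 complex ion per 2 ammonium.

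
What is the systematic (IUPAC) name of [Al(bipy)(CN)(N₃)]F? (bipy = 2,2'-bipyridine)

azido(2,2'-bipyridine)cyanoaluminium(III) fluoride

The 1 fluoride counter-ion carries a total charge of -1, so each complex ion is 1+.
Ligand charges: 1×2,2'-bipyridine (neutral), 1×azido (-1 each), 1×cyano (-1 each); total -2. So Al + (-2) = 1+, giving Al = +3.
Ligands are named alphabetically: azido before bipyridine before cyano.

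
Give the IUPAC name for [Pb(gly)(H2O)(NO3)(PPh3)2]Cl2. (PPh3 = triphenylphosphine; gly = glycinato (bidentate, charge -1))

aqua(glycinato)nitratobis(triphenylphosphine)lead(IV) chloride

The 2 chloride counter-ions carry a total charge of -2, so each complex ion is 2+.
Ligand charges: 2×triphenylphosphine (neutral), 1×aqua (neutral), 1×nitrato (-1 each), 1×glycinato (-1 each); total -2. So Pb + (-2) = 2+, giving Pb = +4.
Ligands are named alphabetically: aqua before glycinato before nitrato before triphenylphosphine.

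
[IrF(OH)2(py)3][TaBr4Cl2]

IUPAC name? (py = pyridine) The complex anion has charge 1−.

Both ions are complex: the cation is named first with the plain metal name, the anion second with the -ate form; each ion's ligands are alphabetised independently.
The complex anion is given as 1−; its ligand charges sum to -6, so Ta = +5.
A 1:1 salt means the cation carries the equal and opposite charge, 1+.
Cation: ligand charges sum to -3; for the ion to be 1+, Ir = +4.

fluorodihydroxotris(pyridine)iridium(IV) tetrabromodichlorotantalate(V)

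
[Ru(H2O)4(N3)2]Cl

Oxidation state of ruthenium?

+3

1 chloride outside the brackets (-1 each) → the complex ion is 1+.
Ligand charges: 4×H2O neutral; 2×N3 = -2; sum -2.
Ru + (-2) = 1+ ⇒ Ru is +3.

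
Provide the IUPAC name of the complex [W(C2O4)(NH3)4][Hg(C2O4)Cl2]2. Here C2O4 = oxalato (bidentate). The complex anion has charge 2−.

The complex anion is given as 2−; its ligand charges sum to -4, so Hg = +2.
With 2 anions per cation, the cation must be 2×2 = 4+.
Cation: ligand charges sum to -2; for the ion to be 4+, W = +6.

tetraammineoxalatotungsten(VI) dichlorooxalatomercurate(II)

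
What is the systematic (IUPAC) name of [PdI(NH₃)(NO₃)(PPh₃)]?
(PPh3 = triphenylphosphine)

There is no counter-ion, so the complex is neutral overall.
Ligand charges: 1×iodo (-1 each), 1×triphenylphosphine (neutral), 1×ammine (neutral), 1×nitrato (-1 each); total -2. So Pd + (-2) = 0, giving Pd = +2.
Ligands are named alphabetically: ammine before iodo before nitrato before triphenylphosphine.

ammineiodonitrato(triphenylphosphine)palladium(II)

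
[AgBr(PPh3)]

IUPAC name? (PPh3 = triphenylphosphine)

There is no counter-ion, so the complex is neutral overall.
Ligand charges: 1×triphenylphosphine (neutral), 1×bromo (-1 each); total -1. So Ag + (-1) = 0, giving Ag = +1.
Ligands are named alphabetically: bromo before triphenylphosphine.

bromo(triphenylphosphine)silver(I)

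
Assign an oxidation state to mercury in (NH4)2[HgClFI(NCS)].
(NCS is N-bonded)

+2

2 ammonium outside the brackets (+1 each) → the complex ion is 2−.
Ligand charges: 1×NCS = -1; 1×Cl = -1; 1×I = -1; 1×F = -1; sum -4.
Hg + (-4) = 2− ⇒ Hg is +2.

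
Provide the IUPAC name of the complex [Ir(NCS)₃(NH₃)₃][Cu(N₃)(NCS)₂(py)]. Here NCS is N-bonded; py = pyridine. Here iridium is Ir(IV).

triamminetriisothiocyanatoiridium(IV) azidodiisothiocyanato(pyridine)cuprate(II)

Ir is given as +4; the cation's ligand charges sum to -3, so the complex cation is 1+.
A 1:1 salt means the anion carries the equal and opposite charge, 1−.
Anion: ligand charges sum to -3; for the ion to be 1−, Cu = +2.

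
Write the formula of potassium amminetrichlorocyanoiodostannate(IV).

Ligands: 1 iodo (I, -1), 3 chloro (Cl, -1), 1 ammine (NH3, neutral), 1 cyano (CN, -1). Ligand charge sum = -5.
Charge balance with potassium (+1) requires 1 complex ion per 1 potassium.

K[SnCl3(CN)I(NH3)]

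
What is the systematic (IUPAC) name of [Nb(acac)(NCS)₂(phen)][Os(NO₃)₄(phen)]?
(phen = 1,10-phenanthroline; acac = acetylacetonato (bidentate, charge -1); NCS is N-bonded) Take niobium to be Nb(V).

Both ions are complex: the cation is named first with the plain metal name, the anion second with the -ate form; each ion's ligands are alphabetised independently.
Nb is given as +5; the cation's ligand charges sum to -3, so the complex cation is 2+.
A 1:1 salt means the anion carries the equal and opposite charge, 2−.
Anion: ligand charges sum to -4; for the ion to be 2−, Os = +2.

(acetylacetonato)diisothiocyanato(1,10-phenanthroline)niobium(V) tetranitrato(1,10-phenanthroline)osmate(II)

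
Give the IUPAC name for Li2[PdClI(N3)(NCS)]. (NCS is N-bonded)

The 2 lithium counter-ions carry a total charge of +2, so each complex ion is 2−.
Ligand charges: 1×azido (-1 each), 1×iodo (-1 each), 1×chloro (-1 each), 1×isothiocyanato (-1 each); total -4. So Pd + (-4) = 2−, giving Pd = +2.
Ligands are named alphabetically: azido before chloro before iodo before isothiocyanato.
The complex ion is anionic, so palladium takes the -ate form palladate(II).

lithium azidochloroiodoisothiocyanatopalladate(II)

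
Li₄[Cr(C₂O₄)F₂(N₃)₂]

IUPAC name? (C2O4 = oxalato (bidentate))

lithium diazidodifluorooxalatochromate(II)

The 4 lithium counter-ions carry a total charge of +4, so each complex ion is 4−.
Ligand charges: 2×azido (-1 each), 1×oxalato (-2 each), 2×fluoro (-1 each); total -6. So Cr + (-6) = 4−, giving Cr = +2.
The complex ion is anionic, so chromium takes the -ate form chromate(II).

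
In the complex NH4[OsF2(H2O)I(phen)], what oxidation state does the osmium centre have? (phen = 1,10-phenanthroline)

+2

1 ammonium outside the brackets (+1 each) → the complex ion is 1−.
Ligand charges: 1×H2O neutral; 2×F = -2; 1×phen neutral; 1×I = -1; sum -3.
Os + (-3) = 1− ⇒ Os is +2.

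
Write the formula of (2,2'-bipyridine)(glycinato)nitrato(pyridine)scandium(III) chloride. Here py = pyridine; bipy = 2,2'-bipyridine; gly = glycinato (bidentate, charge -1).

Ligands: 1 pyridine (py, neutral), 1 2,2'-bipyridine (bipy, neutral), 1 glycinato (gly, -1), 1 nitrato (NO3, -1). Ligand charge sum = -2.
With Sc in oxidation state +3, the complex ion is [Sc...]^1+.
Charge balance with chloride (-1) requires 1 complex ion per 1 chloride.

[Sc(bipy)(gly)(NO3)(py)]Cl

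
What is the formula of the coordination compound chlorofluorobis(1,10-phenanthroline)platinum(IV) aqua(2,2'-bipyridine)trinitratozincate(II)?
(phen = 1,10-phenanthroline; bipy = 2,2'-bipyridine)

Cation [Pt…]: ligand charges -2, Pt(IV) ⇒ ion charge 2+.
Anion [Zn…]: ligand charges -3, Zn(II) ⇒ ion charge 1−.
One 2+ cation requires 2 of the 1− anion.

[PtClF(phen)2][Zn(bipy)(H2O)(NO3)3]2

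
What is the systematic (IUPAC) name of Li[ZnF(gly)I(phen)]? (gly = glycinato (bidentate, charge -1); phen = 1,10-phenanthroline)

The 1 lithium counter-ion carries a total charge of +1, so each complex ion is 1−.
Ligand charges: 1×fluoro (-1 each), 1×iodo (-1 each), 1×glycinato (-1 each), 1×1,10-phenanthroline (neutral); total -3. So Zn + (-3) = 1−, giving Zn = +2.
The complex ion is anionic, so zinc takes the -ate form zincate(II).

lithium fluoro(glycinato)iodo(1,10-phenanthroline)zincate(II)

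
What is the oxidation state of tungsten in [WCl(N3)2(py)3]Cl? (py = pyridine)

+4

1 chloride outside the brackets (-1 each) → the complex ion is 1+.
Ligand charges: 1×Cl = -1; 3×py neutral; 2×N3 = -2; sum -3.
W + (-3) = 1+ ⇒ W is +4.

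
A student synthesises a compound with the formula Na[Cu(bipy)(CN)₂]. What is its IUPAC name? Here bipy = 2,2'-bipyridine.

The 1 sodium counter-ion carries a total charge of +1, so each complex ion is 1−.
Ligand charges: 1×2,2'-bipyridine (neutral), 2×cyano (-1 each); total -2. So Cu + (-2) = 1−, giving Cu = +1.
The complex ion is anionic, so copper takes the -ate form cuprate(I).

sodium (2,2'-bipyridine)dicyanocuprate(I)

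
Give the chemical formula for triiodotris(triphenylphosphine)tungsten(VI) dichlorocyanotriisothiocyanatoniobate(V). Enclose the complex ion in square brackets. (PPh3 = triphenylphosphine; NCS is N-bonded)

[WI3(PPh3)3][NbCl2(CN)(NCS)3]3

Cation [W…]: ligand charges -3, W(VI) ⇒ ion charge 3+.
Anion [Nb…]: ligand charges -6, Nb(V) ⇒ ion charge 1−.
One 3+ cation requires 3 of the 1− anion.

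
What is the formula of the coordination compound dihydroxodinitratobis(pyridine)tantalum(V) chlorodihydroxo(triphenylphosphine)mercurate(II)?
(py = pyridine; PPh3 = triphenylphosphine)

Cation [Ta…]: ligand charges -4, Ta(V) ⇒ ion charge 1+.
Anion [Hg…]: ligand charges -3, Hg(II) ⇒ ion charge 1−.

[Ta(NO3)2(OH)2(py)2][HgCl(OH)2(PPh3)]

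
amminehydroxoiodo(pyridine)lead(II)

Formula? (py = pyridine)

Ligands: 1 iodo (I, -1), 1 ammine (NH3, neutral), 1 hydroxo (OH, -1), 1 pyridine (py, neutral). Ligand charge sum = -2.
With Pb in oxidation state +2, the complex ion is [Pb...].

[PbI(NH3)(OH)(py)]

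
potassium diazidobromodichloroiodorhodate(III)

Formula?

K3[RhBrCl2I(N3)2]

Ligands: 1 iodo (I, -1), 2 chloro (Cl, -1), 1 bromo (Br, -1), 2 azido (N3, -1). Ligand charge sum = -6.
With Rh in oxidation state +3, the complex ion is [Rh...]^3−.
Charge balance with potassium (+1) requires 1 complex ion per 3 potassium.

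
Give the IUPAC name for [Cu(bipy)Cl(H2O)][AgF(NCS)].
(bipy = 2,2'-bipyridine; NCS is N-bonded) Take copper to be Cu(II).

Both ions are complex: the cation is named first with the plain metal name, the anion second with the -ate form; each ion's ligands are alphabetised independently.
Cu is given as +2; the cation's ligand charges sum to -1, so the complex cation is 1+.
A 1:1 salt means the anion carries the equal and opposite charge, 1−.
Anion: ligand charges sum to -2; for the ion to be 1−, Ag = +1.

aqua(2,2'-bipyridine)chlorocopper(II) fluoroisothiocyanatoargentate(I)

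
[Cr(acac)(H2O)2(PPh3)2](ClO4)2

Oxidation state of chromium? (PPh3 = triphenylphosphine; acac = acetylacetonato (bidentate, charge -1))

2 perchlorate outside the brackets (-1 each) → the complex ion is 2+.
Ligand charges: 2×H2O neutral; 2×PPh3 neutral; 1×acac = -1; sum -1.
Cr + (-1) = 2+ ⇒ Cr is +3.

+3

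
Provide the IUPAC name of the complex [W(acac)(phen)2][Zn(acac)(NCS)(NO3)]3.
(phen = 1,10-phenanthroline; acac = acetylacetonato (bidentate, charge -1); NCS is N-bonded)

(acetylacetonato)bis(1,10-phenanthroline)tungsten(IV) (acetylacetonato)isothiocyanatonitratozincate(II)

Both ions are complex: the cation is named first with the plain metal name, the anion second with the -ate form; each ion's ligands are alphabetised independently.
Zinc is always +2 in its complexes; the anion's ligand charges sum to -3, so the complex anion is 1−.
With 3 anions per cation, the cation must be 3×1 = 3+.
Cation: ligand charges sum to -1; for the ion to be 3+, W = +4.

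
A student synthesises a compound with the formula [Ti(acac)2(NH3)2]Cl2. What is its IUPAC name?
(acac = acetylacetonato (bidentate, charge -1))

The 2 chloride counter-ions carry a total charge of -2, so each complex ion is 2+.
Ligand charges: 2×ammine (neutral), 2×acetylacetonato (-1 each); total -2. So Ti + (-2) = 2+, giving Ti = +4.
Ligands are named alphabetically: acetylacetonato before ammine.

bis(acetylacetonato)diamminetitanium(IV) chloride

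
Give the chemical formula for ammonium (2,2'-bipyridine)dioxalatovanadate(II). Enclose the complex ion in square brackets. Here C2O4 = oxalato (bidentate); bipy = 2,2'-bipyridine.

(NH4)2[V(bipy)(C2O4)2]

Ligands: 2 oxalato (C2O4, -2), 1 2,2'-bipyridine (bipy, neutral). Ligand charge sum = -4.
Charge balance with ammonium (+1) requires 1 complex ion per 2 ammonium.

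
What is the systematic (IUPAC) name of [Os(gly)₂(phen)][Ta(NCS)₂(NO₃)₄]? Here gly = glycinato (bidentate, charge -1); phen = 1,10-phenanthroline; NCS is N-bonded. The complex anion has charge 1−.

bis(glycinato)(1,10-phenanthroline)osmium(III) diisothiocyanatotetranitratotantalate(V)

The complex anion is given as 1−; its ligand charges sum to -6, so Ta = +5.
A 1:1 salt means the cation carries the equal and opposite charge, 1+.
Cation: ligand charges sum to -2; for the ion to be 1+, Os = +3.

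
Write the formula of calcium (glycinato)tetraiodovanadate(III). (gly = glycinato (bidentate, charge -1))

Ca[V(gly)I4]

Ligands: 1 glycinato (gly, -1), 4 iodo (I, -1). Ligand charge sum = -5.
With V in oxidation state +3, the complex ion is [V...]^2−.
Charge balance with calcium (+2) requires 1 complex ion per 1 calcium.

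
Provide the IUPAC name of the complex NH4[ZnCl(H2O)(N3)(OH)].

ammonium aquaazidochlorohydroxozincate(II)

The 1 ammonium counter-ion carries a total charge of +1, so each complex ion is 1−.
Ligand charges: 1×chloro (-1 each), 1×aqua (neutral), 1×hydroxo (-1 each), 1×azido (-1 each); total -3. So Zn + (-3) = 1−, giving Zn = +2.
Ligands are named alphabetically: aqua before azido before chloro before hydroxo.
The complex ion is anionic, so zinc takes the -ate form zincate(II).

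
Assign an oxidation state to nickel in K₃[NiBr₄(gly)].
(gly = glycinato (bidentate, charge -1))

3 potassium outside the brackets (+1 each) → the complex ion is 3−.
Ligand charges: 1×gly = -1; 4×Br = -4; sum -5.
Ni + (-5) = 3− ⇒ Ni is +2.

+2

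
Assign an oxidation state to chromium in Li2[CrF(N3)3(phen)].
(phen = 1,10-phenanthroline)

+2

2 lithium outside the brackets (+1 each) → the complex ion is 2−.
Ligand charges: 3×N3 = -3; 1×phen neutral; 1×F = -1; sum -4.
Cr + (-4) = 2− ⇒ Cr is +2.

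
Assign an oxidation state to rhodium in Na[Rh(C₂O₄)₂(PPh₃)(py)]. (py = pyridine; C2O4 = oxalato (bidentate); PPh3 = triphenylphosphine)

1 sodium outside the brackets (+1 each) → the complex ion is 1−.
Ligand charges: 1×py neutral; 2×C2O4 = -4; 1×PPh3 neutral; sum -4.
Rh + (-4) = 1− ⇒ Rh is +3.

+3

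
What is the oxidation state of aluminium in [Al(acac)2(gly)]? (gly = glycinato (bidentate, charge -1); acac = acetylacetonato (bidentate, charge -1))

+3

No counter-ion: the bracketed complex is neutral.
Ligand charges: 1×gly = -1; 2×acac = -2; sum -3.
Al + (-3) = 0 ⇒ Al is +3.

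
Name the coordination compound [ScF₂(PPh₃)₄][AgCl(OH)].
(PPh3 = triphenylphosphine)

difluorotetrakis(triphenylphosphine)scandium(III) chlorohydroxoargentate(I)

Scandium is always +3 in its complexes; the cation's ligand charges sum to -2, so the complex cation is 1+.
A 1:1 salt means the anion carries the equal and opposite charge, 1−.
Anion: ligand charges sum to -2; for the ion to be 1−, Ag = +1.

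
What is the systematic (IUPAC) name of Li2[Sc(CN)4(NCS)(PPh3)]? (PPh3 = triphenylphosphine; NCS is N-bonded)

lithium tetracyanoisothiocyanato(triphenylphosphine)scandate(III)

The 2 lithium counter-ions carry a total charge of +2, so each complex ion is 2−.
Ligand charges: 1×triphenylphosphine (neutral), 1×isothiocyanato (-1 each), 4×cyano (-1 each); total -5. So Sc + (-5) = 2−, giving Sc = +3.
Ligands are named alphabetically: cyano before isothiocyanato before triphenylphosphine.
The complex ion is anionic, so scandium takes the -ate form scandate(III).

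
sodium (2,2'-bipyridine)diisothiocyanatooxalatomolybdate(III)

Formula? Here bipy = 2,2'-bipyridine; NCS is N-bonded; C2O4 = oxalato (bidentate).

Na[Mo(bipy)(C2O4)(NCS)2]

Ligands: 1 2,2'-bipyridine (bipy, neutral), 2 isothiocyanato (NCS, -1), 1 oxalato (C2O4, -2). Ligand charge sum = -4.
With Mo in oxidation state +3, the complex ion is [Mo...]^1−.
Charge balance with sodium (+1) requires 1 complex ion per 1 sodium.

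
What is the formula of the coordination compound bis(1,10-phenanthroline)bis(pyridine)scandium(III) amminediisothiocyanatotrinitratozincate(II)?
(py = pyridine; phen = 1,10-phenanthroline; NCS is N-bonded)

Cation [Sc…]: ligand charges 0, Sc(III) ⇒ ion charge 3+.
Anion [Zn…]: ligand charges -5, Zn(II) ⇒ ion charge 3−.
One 3+ cation balances one 3− anion.

[Sc(phen)2(py)2][Zn(NCS)2(NH3)(NO3)3]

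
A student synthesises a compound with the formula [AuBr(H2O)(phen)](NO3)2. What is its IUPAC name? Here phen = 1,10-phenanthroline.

The 2 nitrate counter-ions carry a total charge of -2, so each complex ion is 2+.
Ligand charges: 1×aqua (neutral), 1×bromo (-1 each), 1×1,10-phenanthroline (neutral); total -1. So Au + (-1) = 2+, giving Au = +3.
Ligands are named alphabetically: aqua before bromo before phenanthroline.

aquabromo(1,10-phenanthroline)gold(III) nitrate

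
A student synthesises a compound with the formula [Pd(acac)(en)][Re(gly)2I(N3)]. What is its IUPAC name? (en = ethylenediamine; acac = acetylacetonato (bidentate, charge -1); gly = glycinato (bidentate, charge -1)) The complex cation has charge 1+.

(acetylacetonato)(ethylenediamine)palladium(II) azidobis(glycinato)iodorhenate(III)

The complex cation is given as 1+; its ligand charges sum to -1, so Pd = +2.
A 1:1 salt means the anion carries the equal and opposite charge, 1−.
Anion: ligand charges sum to -4; for the ion to be 1−, Re = +3.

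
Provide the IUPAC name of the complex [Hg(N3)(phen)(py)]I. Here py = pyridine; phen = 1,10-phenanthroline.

azido(1,10-phenanthroline)(pyridine)mercury(II) iodide

The 1 iodide counter-ion carries a total charge of -1, so each complex ion is 1+.
Ligand charges: 1×pyridine (neutral), 1×azido (-1 each), 1×1,10-phenanthroline (neutral); total -1. So Hg + (-1) = 1+, giving Hg = +2.
Ligands are named alphabetically: azido before phenanthroline before pyridine.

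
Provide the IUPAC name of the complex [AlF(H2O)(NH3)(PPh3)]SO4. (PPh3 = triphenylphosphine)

ammineaquafluoro(triphenylphosphine)aluminium(III) sulfate

The 1 sulfate counter-ion carries a total charge of -2, so each complex ion is 2+.
Ligand charges: 1×ammine (neutral), 1×fluoro (-1 each), 1×aqua (neutral), 1×triphenylphosphine (neutral); total -1. So Al + (-1) = 2+, giving Al = +3.
Ligands are named alphabetically: ammine before aqua before fluoro before triphenylphosphine.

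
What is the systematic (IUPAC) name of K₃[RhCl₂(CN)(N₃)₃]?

The 3 potassium counter-ions carry a total charge of +3, so each complex ion is 3−.
Ligand charges: 2×chloro (-1 each), 1×cyano (-1 each), 3×azido (-1 each); total -6. So Rh + (-6) = 3−, giving Rh = +3.
Ligands are named alphabetically: azido before chloro before cyano.
The complex ion is anionic, so rhodium takes the -ate form rhodate(III).

potassium triazidodichlorocyanorhodate(III)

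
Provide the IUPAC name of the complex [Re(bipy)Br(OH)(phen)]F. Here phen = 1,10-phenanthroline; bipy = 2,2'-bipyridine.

(2,2'-bipyridine)bromohydroxo(1,10-phenanthroline)rhenium(III) fluoride

The 1 fluoride counter-ion carries a total charge of -1, so each complex ion is 1+.
Ligand charges: 1×1,10-phenanthroline (neutral), 1×hydroxo (-1 each), 1×bromo (-1 each), 1×2,2'-bipyridine (neutral); total -2. So Re + (-2) = 1+, giving Re = +3.
Ligands are named alphabetically: bipyridine before bromo before hydroxo before phenanthroline.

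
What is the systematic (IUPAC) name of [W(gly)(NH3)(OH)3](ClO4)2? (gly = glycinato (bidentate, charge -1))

ammine(glycinato)trihydroxotungsten(VI) perchlorate

The 2 perchlorate counter-ions carry a total charge of -2, so each complex ion is 2+.
Ligand charges: 1×ammine (neutral), 1×glycinato (-1 each), 3×hydroxo (-1 each); total -4. So W + (-4) = 2+, giving W = +6.
Ligands are named alphabetically: ammine before glycinato before hydroxo.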